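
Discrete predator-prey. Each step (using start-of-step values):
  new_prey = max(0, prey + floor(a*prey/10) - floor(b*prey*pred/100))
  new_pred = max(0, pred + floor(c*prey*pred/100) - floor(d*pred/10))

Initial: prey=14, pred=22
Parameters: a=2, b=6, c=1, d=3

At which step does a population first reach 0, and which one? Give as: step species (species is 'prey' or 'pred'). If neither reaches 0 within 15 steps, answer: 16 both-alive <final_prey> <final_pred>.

Step 1: prey: 14+2-18=0; pred: 22+3-6=19
First extinction: prey at step 1

Answer: 1 prey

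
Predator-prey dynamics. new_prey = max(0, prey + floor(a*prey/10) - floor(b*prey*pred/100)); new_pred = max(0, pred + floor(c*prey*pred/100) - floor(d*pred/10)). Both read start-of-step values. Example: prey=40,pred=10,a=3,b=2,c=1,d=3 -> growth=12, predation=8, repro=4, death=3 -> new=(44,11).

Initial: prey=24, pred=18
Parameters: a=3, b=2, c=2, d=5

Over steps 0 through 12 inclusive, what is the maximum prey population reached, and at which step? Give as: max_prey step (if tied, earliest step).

Step 1: prey: 24+7-8=23; pred: 18+8-9=17
Step 2: prey: 23+6-7=22; pred: 17+7-8=16
Step 3: prey: 22+6-7=21; pred: 16+7-8=15
Step 4: prey: 21+6-6=21; pred: 15+6-7=14
Step 5: prey: 21+6-5=22; pred: 14+5-7=12
Step 6: prey: 22+6-5=23; pred: 12+5-6=11
Step 7: prey: 23+6-5=24; pred: 11+5-5=11
Step 8: prey: 24+7-5=26; pred: 11+5-5=11
Step 9: prey: 26+7-5=28; pred: 11+5-5=11
Step 10: prey: 28+8-6=30; pred: 11+6-5=12
Step 11: prey: 30+9-7=32; pred: 12+7-6=13
Step 12: prey: 32+9-8=33; pred: 13+8-6=15
Max prey = 33 at step 12

Answer: 33 12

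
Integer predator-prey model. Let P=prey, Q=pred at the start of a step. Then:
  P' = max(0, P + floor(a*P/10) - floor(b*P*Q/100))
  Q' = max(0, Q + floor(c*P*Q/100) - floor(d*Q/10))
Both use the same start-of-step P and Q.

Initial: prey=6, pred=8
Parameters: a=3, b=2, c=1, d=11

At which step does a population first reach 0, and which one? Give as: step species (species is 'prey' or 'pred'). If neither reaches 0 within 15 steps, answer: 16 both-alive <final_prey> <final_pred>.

Answer: 1 pred

Derivation:
Step 1: prey: 6+1-0=7; pred: 8+0-8=0
First extinction: pred at step 1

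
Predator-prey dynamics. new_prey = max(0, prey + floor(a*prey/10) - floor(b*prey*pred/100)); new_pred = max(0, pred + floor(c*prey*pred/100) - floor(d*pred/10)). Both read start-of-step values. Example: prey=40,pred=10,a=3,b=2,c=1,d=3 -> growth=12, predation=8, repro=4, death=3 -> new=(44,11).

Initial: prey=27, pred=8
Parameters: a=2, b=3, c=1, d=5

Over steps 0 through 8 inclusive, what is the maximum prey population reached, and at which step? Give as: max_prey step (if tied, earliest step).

Step 1: prey: 27+5-6=26; pred: 8+2-4=6
Step 2: prey: 26+5-4=27; pred: 6+1-3=4
Step 3: prey: 27+5-3=29; pred: 4+1-2=3
Step 4: prey: 29+5-2=32; pred: 3+0-1=2
Step 5: prey: 32+6-1=37; pred: 2+0-1=1
Step 6: prey: 37+7-1=43; pred: 1+0-0=1
Step 7: prey: 43+8-1=50; pred: 1+0-0=1
Step 8: prey: 50+10-1=59; pred: 1+0-0=1
Max prey = 59 at step 8

Answer: 59 8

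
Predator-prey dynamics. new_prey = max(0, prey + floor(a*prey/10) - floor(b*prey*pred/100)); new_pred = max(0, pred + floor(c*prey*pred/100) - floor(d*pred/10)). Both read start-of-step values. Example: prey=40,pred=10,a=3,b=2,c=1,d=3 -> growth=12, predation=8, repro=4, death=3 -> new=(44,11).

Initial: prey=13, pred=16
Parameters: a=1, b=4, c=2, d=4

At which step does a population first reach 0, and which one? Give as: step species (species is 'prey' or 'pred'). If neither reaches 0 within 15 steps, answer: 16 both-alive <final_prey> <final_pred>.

Step 1: prey: 13+1-8=6; pred: 16+4-6=14
Step 2: prey: 6+0-3=3; pred: 14+1-5=10
Step 3: prey: 3+0-1=2; pred: 10+0-4=6
Step 4: prey: 2+0-0=2; pred: 6+0-2=4
Step 5: prey: 2+0-0=2; pred: 4+0-1=3
Step 6: prey: 2+0-0=2; pred: 3+0-1=2
Step 7: prey: 2+0-0=2; pred: 2+0-0=2
Steps 8-15: state stable at prey=2, pred=2 (no change)
No extinction within 15 steps

Answer: 16 both-alive 2 2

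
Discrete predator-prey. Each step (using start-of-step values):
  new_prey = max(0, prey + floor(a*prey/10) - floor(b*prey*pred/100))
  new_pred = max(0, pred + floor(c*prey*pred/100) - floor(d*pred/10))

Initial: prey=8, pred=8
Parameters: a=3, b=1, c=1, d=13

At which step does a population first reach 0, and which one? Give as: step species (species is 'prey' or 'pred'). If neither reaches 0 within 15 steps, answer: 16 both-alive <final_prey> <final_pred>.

Step 1: prey: 8+2-0=10; pred: 8+0-10=0
First extinction: pred at step 1

Answer: 1 pred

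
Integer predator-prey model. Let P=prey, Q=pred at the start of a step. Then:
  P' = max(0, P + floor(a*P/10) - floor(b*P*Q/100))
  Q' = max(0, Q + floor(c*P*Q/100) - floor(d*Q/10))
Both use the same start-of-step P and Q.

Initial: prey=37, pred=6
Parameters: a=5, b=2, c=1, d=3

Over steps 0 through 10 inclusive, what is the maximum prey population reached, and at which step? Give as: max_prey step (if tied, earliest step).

Answer: 135 5

Derivation:
Step 1: prey: 37+18-4=51; pred: 6+2-1=7
Step 2: prey: 51+25-7=69; pred: 7+3-2=8
Step 3: prey: 69+34-11=92; pred: 8+5-2=11
Step 4: prey: 92+46-20=118; pred: 11+10-3=18
Step 5: prey: 118+59-42=135; pred: 18+21-5=34
Step 6: prey: 135+67-91=111; pred: 34+45-10=69
Step 7: prey: 111+55-153=13; pred: 69+76-20=125
Step 8: prey: 13+6-32=0; pred: 125+16-37=104
Step 9: prey: 0+0-0=0; pred: 104+0-31=73
Step 10: prey: 0+0-0=0; pred: 73+0-21=52
Max prey = 135 at step 5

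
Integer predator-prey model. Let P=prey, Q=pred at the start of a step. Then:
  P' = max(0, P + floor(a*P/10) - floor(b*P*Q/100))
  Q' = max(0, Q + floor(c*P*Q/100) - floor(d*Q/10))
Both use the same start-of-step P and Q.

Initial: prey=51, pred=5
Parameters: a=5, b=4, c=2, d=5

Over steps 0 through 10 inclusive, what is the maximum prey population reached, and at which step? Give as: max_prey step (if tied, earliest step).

Step 1: prey: 51+25-10=66; pred: 5+5-2=8
Step 2: prey: 66+33-21=78; pred: 8+10-4=14
Step 3: prey: 78+39-43=74; pred: 14+21-7=28
Step 4: prey: 74+37-82=29; pred: 28+41-14=55
Step 5: prey: 29+14-63=0; pred: 55+31-27=59
Step 6: prey: 0+0-0=0; pred: 59+0-29=30
Step 7: prey: 0+0-0=0; pred: 30+0-15=15
Step 8: prey: 0+0-0=0; pred: 15+0-7=8
Step 9: prey: 0+0-0=0; pred: 8+0-4=4
Step 10: prey: 0+0-0=0; pred: 4+0-2=2
Max prey = 78 at step 2

Answer: 78 2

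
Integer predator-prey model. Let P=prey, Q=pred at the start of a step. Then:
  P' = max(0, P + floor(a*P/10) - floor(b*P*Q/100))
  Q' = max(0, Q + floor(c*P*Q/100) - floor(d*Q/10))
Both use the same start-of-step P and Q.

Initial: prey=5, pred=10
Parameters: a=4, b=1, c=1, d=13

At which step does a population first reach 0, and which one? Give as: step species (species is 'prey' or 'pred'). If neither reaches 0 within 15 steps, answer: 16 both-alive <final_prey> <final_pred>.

Answer: 1 pred

Derivation:
Step 1: prey: 5+2-0=7; pred: 10+0-13=0
First extinction: pred at step 1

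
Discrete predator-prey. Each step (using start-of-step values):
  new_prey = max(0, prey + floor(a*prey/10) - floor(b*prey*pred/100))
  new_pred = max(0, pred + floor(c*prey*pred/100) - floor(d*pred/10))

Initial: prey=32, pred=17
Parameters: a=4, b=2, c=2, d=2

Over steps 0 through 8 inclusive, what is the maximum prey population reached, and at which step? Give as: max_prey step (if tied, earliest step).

Answer: 34 1

Derivation:
Step 1: prey: 32+12-10=34; pred: 17+10-3=24
Step 2: prey: 34+13-16=31; pred: 24+16-4=36
Step 3: prey: 31+12-22=21; pred: 36+22-7=51
Step 4: prey: 21+8-21=8; pred: 51+21-10=62
Step 5: prey: 8+3-9=2; pred: 62+9-12=59
Step 6: prey: 2+0-2=0; pred: 59+2-11=50
Step 7: prey: 0+0-0=0; pred: 50+0-10=40
Step 8: prey: 0+0-0=0; pred: 40+0-8=32
Max prey = 34 at step 1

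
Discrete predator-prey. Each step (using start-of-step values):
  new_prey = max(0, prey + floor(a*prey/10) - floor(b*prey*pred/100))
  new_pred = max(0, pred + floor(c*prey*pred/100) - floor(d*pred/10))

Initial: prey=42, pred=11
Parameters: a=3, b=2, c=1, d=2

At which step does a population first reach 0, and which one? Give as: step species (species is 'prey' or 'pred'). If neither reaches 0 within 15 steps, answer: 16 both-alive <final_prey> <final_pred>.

Answer: 16 both-alive 5 9

Derivation:
Step 1: prey: 42+12-9=45; pred: 11+4-2=13
Step 2: prey: 45+13-11=47; pred: 13+5-2=16
Step 3: prey: 47+14-15=46; pred: 16+7-3=20
Step 4: prey: 46+13-18=41; pred: 20+9-4=25
Step 5: prey: 41+12-20=33; pred: 25+10-5=30
Step 6: prey: 33+9-19=23; pred: 30+9-6=33
Step 7: prey: 23+6-15=14; pred: 33+7-6=34
Step 8: prey: 14+4-9=9; pred: 34+4-6=32
Step 9: prey: 9+2-5=6; pred: 32+2-6=28
Step 10: prey: 6+1-3=4; pred: 28+1-5=24
Step 11: prey: 4+1-1=4; pred: 24+0-4=20
Step 12: prey: 4+1-1=4; pred: 20+0-4=16
Step 13: prey: 4+1-1=4; pred: 16+0-3=13
Step 14: prey: 4+1-1=4; pred: 13+0-2=11
Step 15: prey: 4+1-0=5; pred: 11+0-2=9
No extinction within 15 steps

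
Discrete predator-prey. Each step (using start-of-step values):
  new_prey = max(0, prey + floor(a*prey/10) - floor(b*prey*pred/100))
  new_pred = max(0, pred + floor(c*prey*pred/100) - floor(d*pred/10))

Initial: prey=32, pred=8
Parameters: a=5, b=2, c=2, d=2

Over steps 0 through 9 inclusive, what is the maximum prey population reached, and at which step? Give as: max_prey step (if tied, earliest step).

Step 1: prey: 32+16-5=43; pred: 8+5-1=12
Step 2: prey: 43+21-10=54; pred: 12+10-2=20
Step 3: prey: 54+27-21=60; pred: 20+21-4=37
Step 4: prey: 60+30-44=46; pred: 37+44-7=74
Step 5: prey: 46+23-68=1; pred: 74+68-14=128
Step 6: prey: 1+0-2=0; pred: 128+2-25=105
Step 7: prey: 0+0-0=0; pred: 105+0-21=84
Step 8: prey: 0+0-0=0; pred: 84+0-16=68
Step 9: prey: 0+0-0=0; pred: 68+0-13=55
Max prey = 60 at step 3

Answer: 60 3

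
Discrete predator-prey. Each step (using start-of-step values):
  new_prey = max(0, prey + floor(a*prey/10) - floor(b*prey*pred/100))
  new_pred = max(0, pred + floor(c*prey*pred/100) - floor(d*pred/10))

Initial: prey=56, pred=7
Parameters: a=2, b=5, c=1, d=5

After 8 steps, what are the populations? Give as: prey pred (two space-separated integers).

Answer: 35 1

Derivation:
Step 1: prey: 56+11-19=48; pred: 7+3-3=7
Step 2: prey: 48+9-16=41; pred: 7+3-3=7
Step 3: prey: 41+8-14=35; pred: 7+2-3=6
Step 4: prey: 35+7-10=32; pred: 6+2-3=5
Step 5: prey: 32+6-8=30; pred: 5+1-2=4
Step 6: prey: 30+6-6=30; pred: 4+1-2=3
Step 7: prey: 30+6-4=32; pred: 3+0-1=2
Step 8: prey: 32+6-3=35; pred: 2+0-1=1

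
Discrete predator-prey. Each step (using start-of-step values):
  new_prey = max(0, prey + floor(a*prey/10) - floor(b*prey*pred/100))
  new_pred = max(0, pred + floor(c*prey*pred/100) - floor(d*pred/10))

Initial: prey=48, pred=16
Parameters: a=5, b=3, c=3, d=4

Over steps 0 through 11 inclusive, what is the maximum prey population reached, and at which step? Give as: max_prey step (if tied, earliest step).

Step 1: prey: 48+24-23=49; pred: 16+23-6=33
Step 2: prey: 49+24-48=25; pred: 33+48-13=68
Step 3: prey: 25+12-51=0; pred: 68+51-27=92
Step 4: prey: 0+0-0=0; pred: 92+0-36=56
Step 5: prey: 0+0-0=0; pred: 56+0-22=34
Step 6: prey: 0+0-0=0; pred: 34+0-13=21
Step 7: prey: 0+0-0=0; pred: 21+0-8=13
Step 8: prey: 0+0-0=0; pred: 13+0-5=8
Step 9: prey: 0+0-0=0; pred: 8+0-3=5
Step 10: prey: 0+0-0=0; pred: 5+0-2=3
Step 11: prey: 0+0-0=0; pred: 3+0-1=2
Max prey = 49 at step 1

Answer: 49 1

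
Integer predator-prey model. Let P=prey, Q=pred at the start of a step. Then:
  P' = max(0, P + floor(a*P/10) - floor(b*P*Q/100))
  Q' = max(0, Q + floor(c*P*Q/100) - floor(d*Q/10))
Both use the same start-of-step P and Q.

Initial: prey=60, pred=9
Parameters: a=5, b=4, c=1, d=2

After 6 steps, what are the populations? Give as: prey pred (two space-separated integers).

Answer: 0 30

Derivation:
Step 1: prey: 60+30-21=69; pred: 9+5-1=13
Step 2: prey: 69+34-35=68; pred: 13+8-2=19
Step 3: prey: 68+34-51=51; pred: 19+12-3=28
Step 4: prey: 51+25-57=19; pred: 28+14-5=37
Step 5: prey: 19+9-28=0; pred: 37+7-7=37
Step 6: prey: 0+0-0=0; pred: 37+0-7=30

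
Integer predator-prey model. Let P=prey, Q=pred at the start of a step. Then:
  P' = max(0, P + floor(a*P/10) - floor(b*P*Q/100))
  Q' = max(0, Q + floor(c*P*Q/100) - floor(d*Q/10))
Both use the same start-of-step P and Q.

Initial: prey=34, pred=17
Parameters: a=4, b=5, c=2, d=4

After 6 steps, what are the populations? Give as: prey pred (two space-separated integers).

Answer: 1 4

Derivation:
Step 1: prey: 34+13-28=19; pred: 17+11-6=22
Step 2: prey: 19+7-20=6; pred: 22+8-8=22
Step 3: prey: 6+2-6=2; pred: 22+2-8=16
Step 4: prey: 2+0-1=1; pred: 16+0-6=10
Step 5: prey: 1+0-0=1; pred: 10+0-4=6
Step 6: prey: 1+0-0=1; pred: 6+0-2=4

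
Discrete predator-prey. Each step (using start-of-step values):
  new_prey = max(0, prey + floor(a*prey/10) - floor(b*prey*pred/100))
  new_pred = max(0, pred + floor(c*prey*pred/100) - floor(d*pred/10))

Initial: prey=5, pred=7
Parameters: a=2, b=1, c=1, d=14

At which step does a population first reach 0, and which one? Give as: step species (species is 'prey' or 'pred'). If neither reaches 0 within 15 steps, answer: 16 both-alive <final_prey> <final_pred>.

Answer: 1 pred

Derivation:
Step 1: prey: 5+1-0=6; pred: 7+0-9=0
First extinction: pred at step 1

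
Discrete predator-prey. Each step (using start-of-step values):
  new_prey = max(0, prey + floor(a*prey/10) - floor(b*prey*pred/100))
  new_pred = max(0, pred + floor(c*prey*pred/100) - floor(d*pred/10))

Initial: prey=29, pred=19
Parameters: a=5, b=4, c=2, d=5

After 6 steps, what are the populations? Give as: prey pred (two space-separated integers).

Step 1: prey: 29+14-22=21; pred: 19+11-9=21
Step 2: prey: 21+10-17=14; pred: 21+8-10=19
Step 3: prey: 14+7-10=11; pred: 19+5-9=15
Step 4: prey: 11+5-6=10; pred: 15+3-7=11
Step 5: prey: 10+5-4=11; pred: 11+2-5=8
Step 6: prey: 11+5-3=13; pred: 8+1-4=5

Answer: 13 5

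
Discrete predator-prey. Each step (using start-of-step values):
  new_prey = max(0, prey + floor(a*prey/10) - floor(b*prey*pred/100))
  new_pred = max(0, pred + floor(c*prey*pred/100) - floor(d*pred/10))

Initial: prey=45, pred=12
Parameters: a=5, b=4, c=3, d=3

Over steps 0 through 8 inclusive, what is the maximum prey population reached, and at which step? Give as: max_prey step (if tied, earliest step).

Step 1: prey: 45+22-21=46; pred: 12+16-3=25
Step 2: prey: 46+23-46=23; pred: 25+34-7=52
Step 3: prey: 23+11-47=0; pred: 52+35-15=72
Step 4: prey: 0+0-0=0; pred: 72+0-21=51
Step 5: prey: 0+0-0=0; pred: 51+0-15=36
Step 6: prey: 0+0-0=0; pred: 36+0-10=26
Step 7: prey: 0+0-0=0; pred: 26+0-7=19
Step 8: prey: 0+0-0=0; pred: 19+0-5=14
Max prey = 46 at step 1

Answer: 46 1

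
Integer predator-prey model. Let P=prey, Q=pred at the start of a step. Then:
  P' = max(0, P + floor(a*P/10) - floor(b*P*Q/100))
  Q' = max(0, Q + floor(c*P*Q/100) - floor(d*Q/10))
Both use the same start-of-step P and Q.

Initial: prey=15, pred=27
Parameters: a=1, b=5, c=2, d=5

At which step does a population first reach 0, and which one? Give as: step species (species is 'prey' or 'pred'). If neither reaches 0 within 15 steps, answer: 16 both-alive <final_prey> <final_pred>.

Answer: 1 prey

Derivation:
Step 1: prey: 15+1-20=0; pred: 27+8-13=22
First extinction: prey at step 1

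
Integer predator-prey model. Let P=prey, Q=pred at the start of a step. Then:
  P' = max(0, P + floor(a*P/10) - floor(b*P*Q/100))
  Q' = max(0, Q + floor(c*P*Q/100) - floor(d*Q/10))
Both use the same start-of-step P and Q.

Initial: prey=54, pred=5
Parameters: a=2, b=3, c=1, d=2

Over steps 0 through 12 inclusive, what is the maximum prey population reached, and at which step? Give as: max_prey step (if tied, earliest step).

Step 1: prey: 54+10-8=56; pred: 5+2-1=6
Step 2: prey: 56+11-10=57; pred: 6+3-1=8
Step 3: prey: 57+11-13=55; pred: 8+4-1=11
Step 4: prey: 55+11-18=48; pred: 11+6-2=15
Step 5: prey: 48+9-21=36; pred: 15+7-3=19
Step 6: prey: 36+7-20=23; pred: 19+6-3=22
Step 7: prey: 23+4-15=12; pred: 22+5-4=23
Step 8: prey: 12+2-8=6; pred: 23+2-4=21
Step 9: prey: 6+1-3=4; pred: 21+1-4=18
Step 10: prey: 4+0-2=2; pred: 18+0-3=15
Step 11: prey: 2+0-0=2; pred: 15+0-3=12
Step 12: prey: 2+0-0=2; pred: 12+0-2=10
Max prey = 57 at step 2

Answer: 57 2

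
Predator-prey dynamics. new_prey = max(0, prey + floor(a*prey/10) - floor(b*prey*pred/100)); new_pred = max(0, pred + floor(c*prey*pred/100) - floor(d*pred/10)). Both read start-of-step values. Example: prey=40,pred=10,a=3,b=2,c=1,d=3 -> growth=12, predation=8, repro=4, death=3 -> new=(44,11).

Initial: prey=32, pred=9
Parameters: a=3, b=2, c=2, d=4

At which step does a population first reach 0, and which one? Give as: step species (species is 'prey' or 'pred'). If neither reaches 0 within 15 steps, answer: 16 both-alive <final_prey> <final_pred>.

Step 1: prey: 32+9-5=36; pred: 9+5-3=11
Step 2: prey: 36+10-7=39; pred: 11+7-4=14
Step 3: prey: 39+11-10=40; pred: 14+10-5=19
Step 4: prey: 40+12-15=37; pred: 19+15-7=27
Step 5: prey: 37+11-19=29; pred: 27+19-10=36
Step 6: prey: 29+8-20=17; pred: 36+20-14=42
Step 7: prey: 17+5-14=8; pred: 42+14-16=40
Step 8: prey: 8+2-6=4; pred: 40+6-16=30
Step 9: prey: 4+1-2=3; pred: 30+2-12=20
Step 10: prey: 3+0-1=2; pred: 20+1-8=13
Step 11: prey: 2+0-0=2; pred: 13+0-5=8
Step 12: prey: 2+0-0=2; pred: 8+0-3=5
Step 13: prey: 2+0-0=2; pred: 5+0-2=3
Step 14: prey: 2+0-0=2; pred: 3+0-1=2
Step 15: prey: 2+0-0=2; pred: 2+0-0=2
No extinction within 15 steps

Answer: 16 both-alive 2 2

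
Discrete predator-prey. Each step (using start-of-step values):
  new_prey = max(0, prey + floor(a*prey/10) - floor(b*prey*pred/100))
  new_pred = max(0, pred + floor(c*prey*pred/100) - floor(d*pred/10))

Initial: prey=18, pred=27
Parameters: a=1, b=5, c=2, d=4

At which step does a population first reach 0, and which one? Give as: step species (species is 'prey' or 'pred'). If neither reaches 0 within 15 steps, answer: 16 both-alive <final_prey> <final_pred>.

Step 1: prey: 18+1-24=0; pred: 27+9-10=26
First extinction: prey at step 1

Answer: 1 prey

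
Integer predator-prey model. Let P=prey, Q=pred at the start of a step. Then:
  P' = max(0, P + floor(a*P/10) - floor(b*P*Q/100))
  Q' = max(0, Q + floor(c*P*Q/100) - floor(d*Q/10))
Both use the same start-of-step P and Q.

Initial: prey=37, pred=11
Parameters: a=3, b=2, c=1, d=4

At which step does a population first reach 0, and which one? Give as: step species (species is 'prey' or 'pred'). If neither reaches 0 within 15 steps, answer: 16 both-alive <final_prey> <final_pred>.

Answer: 16 both-alive 21 13

Derivation:
Step 1: prey: 37+11-8=40; pred: 11+4-4=11
Step 2: prey: 40+12-8=44; pred: 11+4-4=11
Step 3: prey: 44+13-9=48; pred: 11+4-4=11
Step 4: prey: 48+14-10=52; pred: 11+5-4=12
Step 5: prey: 52+15-12=55; pred: 12+6-4=14
Step 6: prey: 55+16-15=56; pred: 14+7-5=16
Step 7: prey: 56+16-17=55; pred: 16+8-6=18
Step 8: prey: 55+16-19=52; pred: 18+9-7=20
Step 9: prey: 52+15-20=47; pred: 20+10-8=22
Step 10: prey: 47+14-20=41; pred: 22+10-8=24
Step 11: prey: 41+12-19=34; pred: 24+9-9=24
Step 12: prey: 34+10-16=28; pred: 24+8-9=23
Step 13: prey: 28+8-12=24; pred: 23+6-9=20
Step 14: prey: 24+7-9=22; pred: 20+4-8=16
Step 15: prey: 22+6-7=21; pred: 16+3-6=13
No extinction within 15 steps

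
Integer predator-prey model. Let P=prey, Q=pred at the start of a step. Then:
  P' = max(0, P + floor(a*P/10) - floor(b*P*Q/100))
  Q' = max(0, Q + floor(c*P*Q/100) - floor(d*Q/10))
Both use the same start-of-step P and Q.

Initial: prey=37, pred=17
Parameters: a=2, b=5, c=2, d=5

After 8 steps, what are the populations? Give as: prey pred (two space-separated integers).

Answer: 1 1

Derivation:
Step 1: prey: 37+7-31=13; pred: 17+12-8=21
Step 2: prey: 13+2-13=2; pred: 21+5-10=16
Step 3: prey: 2+0-1=1; pred: 16+0-8=8
Step 4: prey: 1+0-0=1; pred: 8+0-4=4
Step 5: prey: 1+0-0=1; pred: 4+0-2=2
Step 6: prey: 1+0-0=1; pred: 2+0-1=1
Step 7: prey: 1+0-0=1; pred: 1+0-0=1
Step 8: prey: 1+0-0=1; pred: 1+0-0=1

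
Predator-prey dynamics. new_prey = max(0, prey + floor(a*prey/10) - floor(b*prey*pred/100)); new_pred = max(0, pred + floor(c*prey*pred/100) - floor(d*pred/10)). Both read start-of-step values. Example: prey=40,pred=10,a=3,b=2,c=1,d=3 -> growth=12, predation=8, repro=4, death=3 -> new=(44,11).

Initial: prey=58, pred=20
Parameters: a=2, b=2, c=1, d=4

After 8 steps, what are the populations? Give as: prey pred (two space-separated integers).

Answer: 13 5

Derivation:
Step 1: prey: 58+11-23=46; pred: 20+11-8=23
Step 2: prey: 46+9-21=34; pred: 23+10-9=24
Step 3: prey: 34+6-16=24; pred: 24+8-9=23
Step 4: prey: 24+4-11=17; pred: 23+5-9=19
Step 5: prey: 17+3-6=14; pred: 19+3-7=15
Step 6: prey: 14+2-4=12; pred: 15+2-6=11
Step 7: prey: 12+2-2=12; pred: 11+1-4=8
Step 8: prey: 12+2-1=13; pred: 8+0-3=5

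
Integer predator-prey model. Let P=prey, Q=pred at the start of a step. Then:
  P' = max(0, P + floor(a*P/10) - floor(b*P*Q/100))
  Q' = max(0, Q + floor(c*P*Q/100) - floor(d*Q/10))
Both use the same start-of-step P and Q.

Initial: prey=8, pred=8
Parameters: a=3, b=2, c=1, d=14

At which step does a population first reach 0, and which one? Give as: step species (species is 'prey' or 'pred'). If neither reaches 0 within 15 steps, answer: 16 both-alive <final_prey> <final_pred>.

Answer: 1 pred

Derivation:
Step 1: prey: 8+2-1=9; pred: 8+0-11=0
First extinction: pred at step 1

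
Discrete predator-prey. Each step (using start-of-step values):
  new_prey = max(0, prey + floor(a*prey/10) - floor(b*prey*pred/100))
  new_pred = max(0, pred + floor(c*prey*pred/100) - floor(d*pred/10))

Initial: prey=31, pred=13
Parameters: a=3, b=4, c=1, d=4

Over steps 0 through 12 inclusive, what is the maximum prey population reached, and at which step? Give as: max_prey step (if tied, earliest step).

Answer: 68 12

Derivation:
Step 1: prey: 31+9-16=24; pred: 13+4-5=12
Step 2: prey: 24+7-11=20; pred: 12+2-4=10
Step 3: prey: 20+6-8=18; pred: 10+2-4=8
Step 4: prey: 18+5-5=18; pred: 8+1-3=6
Step 5: prey: 18+5-4=19; pred: 6+1-2=5
Step 6: prey: 19+5-3=21; pred: 5+0-2=3
Step 7: prey: 21+6-2=25; pred: 3+0-1=2
Step 8: prey: 25+7-2=30; pred: 2+0-0=2
Step 9: prey: 30+9-2=37; pred: 2+0-0=2
Step 10: prey: 37+11-2=46; pred: 2+0-0=2
Step 11: prey: 46+13-3=56; pred: 2+0-0=2
Step 12: prey: 56+16-4=68; pred: 2+1-0=3
Max prey = 68 at step 12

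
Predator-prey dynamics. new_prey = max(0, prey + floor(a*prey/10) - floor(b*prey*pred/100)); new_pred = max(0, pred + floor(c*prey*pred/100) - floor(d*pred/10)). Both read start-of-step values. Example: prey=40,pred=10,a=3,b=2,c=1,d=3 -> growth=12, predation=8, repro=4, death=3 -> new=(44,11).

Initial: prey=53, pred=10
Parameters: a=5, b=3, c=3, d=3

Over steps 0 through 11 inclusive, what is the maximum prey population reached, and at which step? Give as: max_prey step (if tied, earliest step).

Step 1: prey: 53+26-15=64; pred: 10+15-3=22
Step 2: prey: 64+32-42=54; pred: 22+42-6=58
Step 3: prey: 54+27-93=0; pred: 58+93-17=134
Step 4: prey: 0+0-0=0; pred: 134+0-40=94
Step 5: prey: 0+0-0=0; pred: 94+0-28=66
Step 6: prey: 0+0-0=0; pred: 66+0-19=47
Step 7: prey: 0+0-0=0; pred: 47+0-14=33
Step 8: prey: 0+0-0=0; pred: 33+0-9=24
Step 9: prey: 0+0-0=0; pred: 24+0-7=17
Step 10: prey: 0+0-0=0; pred: 17+0-5=12
Step 11: prey: 0+0-0=0; pred: 12+0-3=9
Max prey = 64 at step 1

Answer: 64 1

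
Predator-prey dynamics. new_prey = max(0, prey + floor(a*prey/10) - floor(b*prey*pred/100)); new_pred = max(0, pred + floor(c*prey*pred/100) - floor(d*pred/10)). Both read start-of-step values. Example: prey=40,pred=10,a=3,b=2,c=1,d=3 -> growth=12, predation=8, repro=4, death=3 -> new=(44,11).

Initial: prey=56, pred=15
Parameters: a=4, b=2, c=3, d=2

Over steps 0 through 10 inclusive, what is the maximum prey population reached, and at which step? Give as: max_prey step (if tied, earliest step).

Answer: 62 1

Derivation:
Step 1: prey: 56+22-16=62; pred: 15+25-3=37
Step 2: prey: 62+24-45=41; pred: 37+68-7=98
Step 3: prey: 41+16-80=0; pred: 98+120-19=199
Step 4: prey: 0+0-0=0; pred: 199+0-39=160
Step 5: prey: 0+0-0=0; pred: 160+0-32=128
Step 6: prey: 0+0-0=0; pred: 128+0-25=103
Step 7: prey: 0+0-0=0; pred: 103+0-20=83
Step 8: prey: 0+0-0=0; pred: 83+0-16=67
Step 9: prey: 0+0-0=0; pred: 67+0-13=54
Step 10: prey: 0+0-0=0; pred: 54+0-10=44
Max prey = 62 at step 1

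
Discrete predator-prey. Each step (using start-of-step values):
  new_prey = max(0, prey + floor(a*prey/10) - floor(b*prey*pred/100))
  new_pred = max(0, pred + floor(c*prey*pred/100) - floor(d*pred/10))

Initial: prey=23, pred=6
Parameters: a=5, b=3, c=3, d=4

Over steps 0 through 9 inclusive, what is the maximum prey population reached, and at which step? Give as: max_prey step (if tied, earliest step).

Answer: 44 3

Derivation:
Step 1: prey: 23+11-4=30; pred: 6+4-2=8
Step 2: prey: 30+15-7=38; pred: 8+7-3=12
Step 3: prey: 38+19-13=44; pred: 12+13-4=21
Step 4: prey: 44+22-27=39; pred: 21+27-8=40
Step 5: prey: 39+19-46=12; pred: 40+46-16=70
Step 6: prey: 12+6-25=0; pred: 70+25-28=67
Step 7: prey: 0+0-0=0; pred: 67+0-26=41
Step 8: prey: 0+0-0=0; pred: 41+0-16=25
Step 9: prey: 0+0-0=0; pred: 25+0-10=15
Max prey = 44 at step 3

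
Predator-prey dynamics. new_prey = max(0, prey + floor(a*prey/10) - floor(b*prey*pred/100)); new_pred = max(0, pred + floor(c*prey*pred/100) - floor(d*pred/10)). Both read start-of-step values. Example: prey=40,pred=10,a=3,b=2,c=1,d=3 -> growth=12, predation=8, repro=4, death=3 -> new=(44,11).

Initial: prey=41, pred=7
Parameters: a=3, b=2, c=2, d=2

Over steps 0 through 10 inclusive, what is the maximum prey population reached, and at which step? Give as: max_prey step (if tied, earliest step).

Step 1: prey: 41+12-5=48; pred: 7+5-1=11
Step 2: prey: 48+14-10=52; pred: 11+10-2=19
Step 3: prey: 52+15-19=48; pred: 19+19-3=35
Step 4: prey: 48+14-33=29; pred: 35+33-7=61
Step 5: prey: 29+8-35=2; pred: 61+35-12=84
Step 6: prey: 2+0-3=0; pred: 84+3-16=71
Step 7: prey: 0+0-0=0; pred: 71+0-14=57
Step 8: prey: 0+0-0=0; pred: 57+0-11=46
Step 9: prey: 0+0-0=0; pred: 46+0-9=37
Step 10: prey: 0+0-0=0; pred: 37+0-7=30
Max prey = 52 at step 2

Answer: 52 2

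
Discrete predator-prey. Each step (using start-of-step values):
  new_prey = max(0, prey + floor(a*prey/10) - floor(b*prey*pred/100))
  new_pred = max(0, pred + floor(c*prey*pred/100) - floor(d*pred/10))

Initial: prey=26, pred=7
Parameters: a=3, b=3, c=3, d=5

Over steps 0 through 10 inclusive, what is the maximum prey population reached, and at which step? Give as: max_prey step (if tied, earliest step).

Answer: 29 2

Derivation:
Step 1: prey: 26+7-5=28; pred: 7+5-3=9
Step 2: prey: 28+8-7=29; pred: 9+7-4=12
Step 3: prey: 29+8-10=27; pred: 12+10-6=16
Step 4: prey: 27+8-12=23; pred: 16+12-8=20
Step 5: prey: 23+6-13=16; pred: 20+13-10=23
Step 6: prey: 16+4-11=9; pred: 23+11-11=23
Step 7: prey: 9+2-6=5; pred: 23+6-11=18
Step 8: prey: 5+1-2=4; pred: 18+2-9=11
Step 9: prey: 4+1-1=4; pred: 11+1-5=7
Step 10: prey: 4+1-0=5; pred: 7+0-3=4
Max prey = 29 at step 2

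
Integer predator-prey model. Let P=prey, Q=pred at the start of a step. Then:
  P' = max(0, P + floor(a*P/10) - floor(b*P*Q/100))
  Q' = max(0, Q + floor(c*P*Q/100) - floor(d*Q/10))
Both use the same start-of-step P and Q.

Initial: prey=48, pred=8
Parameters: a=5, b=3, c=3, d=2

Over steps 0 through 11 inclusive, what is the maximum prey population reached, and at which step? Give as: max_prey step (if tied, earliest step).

Step 1: prey: 48+24-11=61; pred: 8+11-1=18
Step 2: prey: 61+30-32=59; pred: 18+32-3=47
Step 3: prey: 59+29-83=5; pred: 47+83-9=121
Step 4: prey: 5+2-18=0; pred: 121+18-24=115
Step 5: prey: 0+0-0=0; pred: 115+0-23=92
Step 6: prey: 0+0-0=0; pred: 92+0-18=74
Step 7: prey: 0+0-0=0; pred: 74+0-14=60
Step 8: prey: 0+0-0=0; pred: 60+0-12=48
Step 9: prey: 0+0-0=0; pred: 48+0-9=39
Step 10: prey: 0+0-0=0; pred: 39+0-7=32
Step 11: prey: 0+0-0=0; pred: 32+0-6=26
Max prey = 61 at step 1

Answer: 61 1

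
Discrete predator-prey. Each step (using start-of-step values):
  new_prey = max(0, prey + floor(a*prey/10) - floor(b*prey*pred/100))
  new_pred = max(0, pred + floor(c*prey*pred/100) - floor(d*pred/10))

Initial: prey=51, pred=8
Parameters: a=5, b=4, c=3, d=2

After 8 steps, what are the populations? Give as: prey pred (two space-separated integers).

Step 1: prey: 51+25-16=60; pred: 8+12-1=19
Step 2: prey: 60+30-45=45; pred: 19+34-3=50
Step 3: prey: 45+22-90=0; pred: 50+67-10=107
Step 4: prey: 0+0-0=0; pred: 107+0-21=86
Step 5: prey: 0+0-0=0; pred: 86+0-17=69
Step 6: prey: 0+0-0=0; pred: 69+0-13=56
Step 7: prey: 0+0-0=0; pred: 56+0-11=45
Step 8: prey: 0+0-0=0; pred: 45+0-9=36

Answer: 0 36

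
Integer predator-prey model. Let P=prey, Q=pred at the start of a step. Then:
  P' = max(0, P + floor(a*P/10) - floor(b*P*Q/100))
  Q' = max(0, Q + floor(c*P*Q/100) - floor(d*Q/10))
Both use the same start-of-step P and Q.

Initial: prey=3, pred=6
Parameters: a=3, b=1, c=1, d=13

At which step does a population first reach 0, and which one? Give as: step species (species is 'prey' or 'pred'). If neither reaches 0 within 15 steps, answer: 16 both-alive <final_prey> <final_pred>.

Answer: 1 pred

Derivation:
Step 1: prey: 3+0-0=3; pred: 6+0-7=0
First extinction: pred at step 1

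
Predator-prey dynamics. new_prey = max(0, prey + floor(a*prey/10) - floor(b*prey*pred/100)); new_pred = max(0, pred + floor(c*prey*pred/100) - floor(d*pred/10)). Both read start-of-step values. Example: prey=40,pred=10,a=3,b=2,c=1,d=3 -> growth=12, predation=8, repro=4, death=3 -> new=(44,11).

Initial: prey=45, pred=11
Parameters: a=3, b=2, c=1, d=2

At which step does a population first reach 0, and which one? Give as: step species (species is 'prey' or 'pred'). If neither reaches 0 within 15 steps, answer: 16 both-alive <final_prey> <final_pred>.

Answer: 16 both-alive 2 9

Derivation:
Step 1: prey: 45+13-9=49; pred: 11+4-2=13
Step 2: prey: 49+14-12=51; pred: 13+6-2=17
Step 3: prey: 51+15-17=49; pred: 17+8-3=22
Step 4: prey: 49+14-21=42; pred: 22+10-4=28
Step 5: prey: 42+12-23=31; pred: 28+11-5=34
Step 6: prey: 31+9-21=19; pred: 34+10-6=38
Step 7: prey: 19+5-14=10; pred: 38+7-7=38
Step 8: prey: 10+3-7=6; pred: 38+3-7=34
Step 9: prey: 6+1-4=3; pred: 34+2-6=30
Step 10: prey: 3+0-1=2; pred: 30+0-6=24
Step 11: prey: 2+0-0=2; pred: 24+0-4=20
Step 12: prey: 2+0-0=2; pred: 20+0-4=16
Step 13: prey: 2+0-0=2; pred: 16+0-3=13
Step 14: prey: 2+0-0=2; pred: 13+0-2=11
Step 15: prey: 2+0-0=2; pred: 11+0-2=9
No extinction within 15 steps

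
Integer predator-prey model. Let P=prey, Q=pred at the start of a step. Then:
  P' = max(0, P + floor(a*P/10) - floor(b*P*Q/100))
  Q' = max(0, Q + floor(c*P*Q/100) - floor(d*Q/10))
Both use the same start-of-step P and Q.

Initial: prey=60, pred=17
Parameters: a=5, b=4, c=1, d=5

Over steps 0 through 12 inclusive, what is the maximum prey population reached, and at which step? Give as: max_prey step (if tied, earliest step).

Answer: 156 12

Derivation:
Step 1: prey: 60+30-40=50; pred: 17+10-8=19
Step 2: prey: 50+25-38=37; pred: 19+9-9=19
Step 3: prey: 37+18-28=27; pred: 19+7-9=17
Step 4: prey: 27+13-18=22; pred: 17+4-8=13
Step 5: prey: 22+11-11=22; pred: 13+2-6=9
Step 6: prey: 22+11-7=26; pred: 9+1-4=6
Step 7: prey: 26+13-6=33; pred: 6+1-3=4
Step 8: prey: 33+16-5=44; pred: 4+1-2=3
Step 9: prey: 44+22-5=61; pred: 3+1-1=3
Step 10: prey: 61+30-7=84; pred: 3+1-1=3
Step 11: prey: 84+42-10=116; pred: 3+2-1=4
Step 12: prey: 116+58-18=156; pred: 4+4-2=6
Max prey = 156 at step 12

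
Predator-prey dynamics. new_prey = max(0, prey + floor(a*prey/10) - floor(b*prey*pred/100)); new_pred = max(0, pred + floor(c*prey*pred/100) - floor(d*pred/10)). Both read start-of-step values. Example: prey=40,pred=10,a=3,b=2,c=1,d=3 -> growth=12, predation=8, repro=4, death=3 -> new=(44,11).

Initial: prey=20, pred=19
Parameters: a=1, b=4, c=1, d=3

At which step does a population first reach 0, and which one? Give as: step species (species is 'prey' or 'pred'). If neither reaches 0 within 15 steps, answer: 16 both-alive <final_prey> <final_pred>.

Step 1: prey: 20+2-15=7; pred: 19+3-5=17
Step 2: prey: 7+0-4=3; pred: 17+1-5=13
Step 3: prey: 3+0-1=2; pred: 13+0-3=10
Step 4: prey: 2+0-0=2; pred: 10+0-3=7
Step 5: prey: 2+0-0=2; pred: 7+0-2=5
Step 6: prey: 2+0-0=2; pred: 5+0-1=4
Step 7: prey: 2+0-0=2; pred: 4+0-1=3
Step 8: prey: 2+0-0=2; pred: 3+0-0=3
Steps 9-15: state stable at prey=2, pred=3 (no change)
No extinction within 15 steps

Answer: 16 both-alive 2 3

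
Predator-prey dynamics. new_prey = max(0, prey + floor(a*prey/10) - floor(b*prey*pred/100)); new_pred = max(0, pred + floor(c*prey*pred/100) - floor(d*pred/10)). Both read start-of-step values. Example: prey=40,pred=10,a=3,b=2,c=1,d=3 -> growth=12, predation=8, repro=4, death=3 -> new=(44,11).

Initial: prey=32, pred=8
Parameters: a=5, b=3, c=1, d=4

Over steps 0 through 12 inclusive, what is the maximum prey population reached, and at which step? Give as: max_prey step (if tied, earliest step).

Step 1: prey: 32+16-7=41; pred: 8+2-3=7
Step 2: prey: 41+20-8=53; pred: 7+2-2=7
Step 3: prey: 53+26-11=68; pred: 7+3-2=8
Step 4: prey: 68+34-16=86; pred: 8+5-3=10
Step 5: prey: 86+43-25=104; pred: 10+8-4=14
Step 6: prey: 104+52-43=113; pred: 14+14-5=23
Step 7: prey: 113+56-77=92; pred: 23+25-9=39
Step 8: prey: 92+46-107=31; pred: 39+35-15=59
Step 9: prey: 31+15-54=0; pred: 59+18-23=54
Step 10: prey: 0+0-0=0; pred: 54+0-21=33
Step 11: prey: 0+0-0=0; pred: 33+0-13=20
Step 12: prey: 0+0-0=0; pred: 20+0-8=12
Max prey = 113 at step 6

Answer: 113 6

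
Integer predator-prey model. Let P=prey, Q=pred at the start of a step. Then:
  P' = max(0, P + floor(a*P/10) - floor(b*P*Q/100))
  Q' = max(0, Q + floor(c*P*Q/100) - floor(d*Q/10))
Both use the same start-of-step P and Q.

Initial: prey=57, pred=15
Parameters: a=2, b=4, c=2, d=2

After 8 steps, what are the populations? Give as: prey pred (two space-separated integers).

Step 1: prey: 57+11-34=34; pred: 15+17-3=29
Step 2: prey: 34+6-39=1; pred: 29+19-5=43
Step 3: prey: 1+0-1=0; pred: 43+0-8=35
Step 4: prey: 0+0-0=0; pred: 35+0-7=28
Step 5: prey: 0+0-0=0; pred: 28+0-5=23
Step 6: prey: 0+0-0=0; pred: 23+0-4=19
Step 7: prey: 0+0-0=0; pred: 19+0-3=16
Step 8: prey: 0+0-0=0; pred: 16+0-3=13

Answer: 0 13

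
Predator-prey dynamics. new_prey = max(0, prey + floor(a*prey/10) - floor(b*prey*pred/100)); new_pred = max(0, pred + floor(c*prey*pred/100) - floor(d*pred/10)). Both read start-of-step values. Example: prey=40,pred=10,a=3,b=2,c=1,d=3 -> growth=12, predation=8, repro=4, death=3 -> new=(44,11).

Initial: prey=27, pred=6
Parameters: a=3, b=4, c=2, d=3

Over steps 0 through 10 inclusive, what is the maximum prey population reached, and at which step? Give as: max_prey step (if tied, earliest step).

Step 1: prey: 27+8-6=29; pred: 6+3-1=8
Step 2: prey: 29+8-9=28; pred: 8+4-2=10
Step 3: prey: 28+8-11=25; pred: 10+5-3=12
Step 4: prey: 25+7-12=20; pred: 12+6-3=15
Step 5: prey: 20+6-12=14; pred: 15+6-4=17
Step 6: prey: 14+4-9=9; pred: 17+4-5=16
Step 7: prey: 9+2-5=6; pred: 16+2-4=14
Step 8: prey: 6+1-3=4; pred: 14+1-4=11
Step 9: prey: 4+1-1=4; pred: 11+0-3=8
Step 10: prey: 4+1-1=4; pred: 8+0-2=6
Max prey = 29 at step 1

Answer: 29 1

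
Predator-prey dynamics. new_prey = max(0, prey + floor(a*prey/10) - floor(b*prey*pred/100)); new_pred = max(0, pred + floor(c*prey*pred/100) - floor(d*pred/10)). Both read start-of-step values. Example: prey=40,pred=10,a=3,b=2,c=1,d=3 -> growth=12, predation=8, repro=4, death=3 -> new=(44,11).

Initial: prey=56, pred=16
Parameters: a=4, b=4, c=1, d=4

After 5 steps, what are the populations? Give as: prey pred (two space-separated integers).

Step 1: prey: 56+22-35=43; pred: 16+8-6=18
Step 2: prey: 43+17-30=30; pred: 18+7-7=18
Step 3: prey: 30+12-21=21; pred: 18+5-7=16
Step 4: prey: 21+8-13=16; pred: 16+3-6=13
Step 5: prey: 16+6-8=14; pred: 13+2-5=10

Answer: 14 10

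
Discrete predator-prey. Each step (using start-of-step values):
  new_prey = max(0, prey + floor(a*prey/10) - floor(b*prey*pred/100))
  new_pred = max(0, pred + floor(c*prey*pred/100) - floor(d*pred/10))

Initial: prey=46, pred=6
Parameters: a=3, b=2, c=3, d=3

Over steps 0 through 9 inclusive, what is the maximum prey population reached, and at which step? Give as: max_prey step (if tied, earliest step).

Step 1: prey: 46+13-5=54; pred: 6+8-1=13
Step 2: prey: 54+16-14=56; pred: 13+21-3=31
Step 3: prey: 56+16-34=38; pred: 31+52-9=74
Step 4: prey: 38+11-56=0; pred: 74+84-22=136
Step 5: prey: 0+0-0=0; pred: 136+0-40=96
Step 6: prey: 0+0-0=0; pred: 96+0-28=68
Step 7: prey: 0+0-0=0; pred: 68+0-20=48
Step 8: prey: 0+0-0=0; pred: 48+0-14=34
Step 9: prey: 0+0-0=0; pred: 34+0-10=24
Max prey = 56 at step 2

Answer: 56 2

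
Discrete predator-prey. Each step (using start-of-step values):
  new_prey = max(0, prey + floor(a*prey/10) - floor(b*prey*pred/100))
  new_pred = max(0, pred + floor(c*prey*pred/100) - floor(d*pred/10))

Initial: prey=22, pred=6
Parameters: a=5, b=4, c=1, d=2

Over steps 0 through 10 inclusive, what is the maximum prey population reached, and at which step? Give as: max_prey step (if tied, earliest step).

Answer: 65 5

Derivation:
Step 1: prey: 22+11-5=28; pred: 6+1-1=6
Step 2: prey: 28+14-6=36; pred: 6+1-1=6
Step 3: prey: 36+18-8=46; pred: 6+2-1=7
Step 4: prey: 46+23-12=57; pred: 7+3-1=9
Step 5: prey: 57+28-20=65; pred: 9+5-1=13
Step 6: prey: 65+32-33=64; pred: 13+8-2=19
Step 7: prey: 64+32-48=48; pred: 19+12-3=28
Step 8: prey: 48+24-53=19; pred: 28+13-5=36
Step 9: prey: 19+9-27=1; pred: 36+6-7=35
Step 10: prey: 1+0-1=0; pred: 35+0-7=28
Max prey = 65 at step 5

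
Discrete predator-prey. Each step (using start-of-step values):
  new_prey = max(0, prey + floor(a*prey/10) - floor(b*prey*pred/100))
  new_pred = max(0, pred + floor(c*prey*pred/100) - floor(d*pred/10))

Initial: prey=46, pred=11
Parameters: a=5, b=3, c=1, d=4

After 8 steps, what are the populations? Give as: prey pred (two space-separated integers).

Step 1: prey: 46+23-15=54; pred: 11+5-4=12
Step 2: prey: 54+27-19=62; pred: 12+6-4=14
Step 3: prey: 62+31-26=67; pred: 14+8-5=17
Step 4: prey: 67+33-34=66; pred: 17+11-6=22
Step 5: prey: 66+33-43=56; pred: 22+14-8=28
Step 6: prey: 56+28-47=37; pred: 28+15-11=32
Step 7: prey: 37+18-35=20; pred: 32+11-12=31
Step 8: prey: 20+10-18=12; pred: 31+6-12=25

Answer: 12 25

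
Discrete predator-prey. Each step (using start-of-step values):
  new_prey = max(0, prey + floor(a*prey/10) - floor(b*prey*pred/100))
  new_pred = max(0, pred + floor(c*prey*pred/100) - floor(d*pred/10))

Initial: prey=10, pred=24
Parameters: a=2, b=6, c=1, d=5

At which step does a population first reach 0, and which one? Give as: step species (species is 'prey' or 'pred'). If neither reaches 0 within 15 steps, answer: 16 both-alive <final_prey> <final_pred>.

Answer: 1 prey

Derivation:
Step 1: prey: 10+2-14=0; pred: 24+2-12=14
First extinction: prey at step 1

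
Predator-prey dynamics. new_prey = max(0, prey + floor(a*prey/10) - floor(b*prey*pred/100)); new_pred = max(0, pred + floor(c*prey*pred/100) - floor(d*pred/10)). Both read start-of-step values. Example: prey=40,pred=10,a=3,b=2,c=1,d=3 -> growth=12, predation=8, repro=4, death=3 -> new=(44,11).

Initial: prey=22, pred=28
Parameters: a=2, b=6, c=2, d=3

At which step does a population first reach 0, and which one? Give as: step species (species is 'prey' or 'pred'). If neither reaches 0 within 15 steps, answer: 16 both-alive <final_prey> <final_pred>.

Step 1: prey: 22+4-36=0; pred: 28+12-8=32
First extinction: prey at step 1

Answer: 1 prey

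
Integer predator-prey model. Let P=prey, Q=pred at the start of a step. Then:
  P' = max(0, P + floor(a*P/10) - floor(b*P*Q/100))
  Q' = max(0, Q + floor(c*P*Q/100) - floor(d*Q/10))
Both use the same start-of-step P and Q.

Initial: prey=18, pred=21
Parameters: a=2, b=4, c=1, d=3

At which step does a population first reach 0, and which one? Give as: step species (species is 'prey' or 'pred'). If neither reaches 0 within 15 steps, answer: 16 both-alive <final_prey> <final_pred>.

Step 1: prey: 18+3-15=6; pred: 21+3-6=18
Step 2: prey: 6+1-4=3; pred: 18+1-5=14
Step 3: prey: 3+0-1=2; pred: 14+0-4=10
Step 4: prey: 2+0-0=2; pred: 10+0-3=7
Step 5: prey: 2+0-0=2; pred: 7+0-2=5
Step 6: prey: 2+0-0=2; pred: 5+0-1=4
Step 7: prey: 2+0-0=2; pred: 4+0-1=3
Step 8: prey: 2+0-0=2; pred: 3+0-0=3
Steps 9-15: state stable at prey=2, pred=3 (no change)
No extinction within 15 steps

Answer: 16 both-alive 2 3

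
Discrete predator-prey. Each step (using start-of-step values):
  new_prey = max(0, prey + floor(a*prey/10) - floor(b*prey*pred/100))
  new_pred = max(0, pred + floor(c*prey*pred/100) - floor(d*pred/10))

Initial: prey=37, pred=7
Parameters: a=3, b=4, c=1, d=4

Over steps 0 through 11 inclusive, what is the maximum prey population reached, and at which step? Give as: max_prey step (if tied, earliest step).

Answer: 43 6

Derivation:
Step 1: prey: 37+11-10=38; pred: 7+2-2=7
Step 2: prey: 38+11-10=39; pred: 7+2-2=7
Step 3: prey: 39+11-10=40; pred: 7+2-2=7
Step 4: prey: 40+12-11=41; pred: 7+2-2=7
Step 5: prey: 41+12-11=42; pred: 7+2-2=7
Step 6: prey: 42+12-11=43; pred: 7+2-2=7
Step 7: prey: 43+12-12=43; pred: 7+3-2=8
Step 8: prey: 43+12-13=42; pred: 8+3-3=8
Step 9: prey: 42+12-13=41; pred: 8+3-3=8
Step 10: prey: 41+12-13=40; pred: 8+3-3=8
Step 11: prey: 40+12-12=40; pred: 8+3-3=8
Max prey = 43 at step 6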